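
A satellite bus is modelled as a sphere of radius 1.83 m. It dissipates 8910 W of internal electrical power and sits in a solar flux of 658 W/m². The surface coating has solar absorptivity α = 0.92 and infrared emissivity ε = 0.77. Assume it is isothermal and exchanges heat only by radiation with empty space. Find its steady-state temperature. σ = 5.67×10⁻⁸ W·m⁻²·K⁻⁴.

T ≈ 302 K

At steady state, absorbed solar power + internal power = radiated power.
Absorbed: α·S·A_cross = 0.92·658·10.52 = 6369 W (cross-section πr²).
Total input = 6369 + 8910 = 15280 W.
Radiated: εσ·A_surf·T⁴ with A_surf = 4πr² = 42.08 m².
T⁴ = 15280/(0.77·5.67×10⁻⁸·42.08) = 8.316×10⁹ K⁴.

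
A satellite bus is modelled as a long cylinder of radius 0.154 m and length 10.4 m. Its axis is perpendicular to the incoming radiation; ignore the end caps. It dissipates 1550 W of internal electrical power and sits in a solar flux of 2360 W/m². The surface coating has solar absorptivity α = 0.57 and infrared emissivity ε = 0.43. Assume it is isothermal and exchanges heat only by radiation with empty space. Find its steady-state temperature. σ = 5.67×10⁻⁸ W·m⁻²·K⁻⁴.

T ≈ 393 K

At steady state, absorbed solar power + internal power = radiated power.
Absorbed: α·S·A_cross = 0.57·2360·3.203 = 4309 W (cross-section 2rL).
Total input = 4309 + 1550 = 5859 W.
Radiated: εσ·A_surf·T⁴ with A_surf = 2πrL = 10.06 m².
T⁴ = 5859/(0.43·5.67×10⁻⁸·10.06) = 2.388×10¹⁰ K⁴.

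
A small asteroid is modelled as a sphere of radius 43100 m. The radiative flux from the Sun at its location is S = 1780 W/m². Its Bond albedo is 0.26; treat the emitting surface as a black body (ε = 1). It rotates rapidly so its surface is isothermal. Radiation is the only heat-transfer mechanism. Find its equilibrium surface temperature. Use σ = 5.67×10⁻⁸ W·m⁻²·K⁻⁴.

At equilibrium, absorbed power = emitted power.
Absorbing cross-section = πr² = 5.836×10⁹ m²; emitting surface = 4πr² = 2.334×10¹⁰ m² (ratio 4).
(1−a)S·A_cross = εσ·A_surf·T⁴  ⇒  T⁴ = (1−a)S/(4σ).
T⁴ = 0.740·1780/(4·5.67×10⁻⁸) = 5.808×10⁹ K⁴.
T = (5.808×10⁹)^(1/4).

T ≈ 276 K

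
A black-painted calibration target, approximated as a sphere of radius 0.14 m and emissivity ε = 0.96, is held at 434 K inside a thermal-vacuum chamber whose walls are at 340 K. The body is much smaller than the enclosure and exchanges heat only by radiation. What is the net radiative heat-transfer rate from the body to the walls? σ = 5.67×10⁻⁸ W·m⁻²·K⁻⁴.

P_net ≈ 296 W

For a small grey body in a large enclosure: P_net = εσA(T_body⁴ − T_wall⁴).
A = 4πr² = 0.2463 m²; T_body⁴ − T_wall⁴ = 3.548×10¹⁰ − 1.336×10¹⁰ = 2.211×10¹⁰ K⁴.
|P_net| = 0.96·5.67×10⁻⁸·0.2463·2.211×10¹⁰.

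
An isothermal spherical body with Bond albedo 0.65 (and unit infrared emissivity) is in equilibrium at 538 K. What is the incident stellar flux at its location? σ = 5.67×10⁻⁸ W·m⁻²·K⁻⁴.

S ≈ 54300 W/m²

(1−a)S·πr² = σ·4πr²·T⁴ ⇒ S = 4σT⁴/(1−a).
S = 4·5.67×10⁻⁸·8.378×10¹⁰/0.350.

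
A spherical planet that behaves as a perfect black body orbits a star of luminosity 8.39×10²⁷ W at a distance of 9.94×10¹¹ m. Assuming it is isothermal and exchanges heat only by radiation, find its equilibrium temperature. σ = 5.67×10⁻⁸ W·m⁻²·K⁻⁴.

T ≈ 234 K

First find the stellar flux at distance d: S = L/(4πd²) = 8.39×10²⁷/(4π·(9.94×10¹¹)²) = 675.7 W/m².
For an isothermal sphere, absorbed (1−a)S·πr² = emitted σ·4πr²·T⁴, so T⁴ = (1−a)S/(4σ).
T⁴ = 1.00·675.7/(4·5.67×10⁻⁸) = 2.979×10⁹ K⁴.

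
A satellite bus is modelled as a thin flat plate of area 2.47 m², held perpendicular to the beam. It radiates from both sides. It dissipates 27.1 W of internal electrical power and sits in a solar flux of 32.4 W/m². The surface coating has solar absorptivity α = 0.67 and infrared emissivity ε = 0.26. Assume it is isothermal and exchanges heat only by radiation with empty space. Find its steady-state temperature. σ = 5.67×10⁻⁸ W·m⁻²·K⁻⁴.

At steady state, absorbed solar power + internal power = radiated power.
Absorbed: α·S·A_cross = 0.67·32.4·2.470 = 53.62 W (cross-section A).
Total input = 53.62 + 27.1 = 80.72 W.
Radiated: εσ·A_surf·T⁴ with A_surf = 2A = 4.940 m².
T⁴ = 80.72/(0.26·5.67×10⁻⁸·4.940) = 1.108×10⁹ K⁴.

T ≈ 182 K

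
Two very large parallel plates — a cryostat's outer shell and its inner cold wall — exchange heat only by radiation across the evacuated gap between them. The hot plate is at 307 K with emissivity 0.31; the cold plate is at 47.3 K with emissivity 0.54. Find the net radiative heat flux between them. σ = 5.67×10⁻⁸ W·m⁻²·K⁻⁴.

q ≈ 123 W/m²

For two infinite grey parallel plates, q = σ(T₁⁴ − T₂⁴)/(1/ε₁ + 1/ε₂ − 1).
T₁⁴ − T₂⁴ = 8.883×10⁹ − 5.005×10⁶ = 8.878×10⁹ K⁴.
1/ε₁ + 1/ε₂ − 1 = 3.226 + 1.852 − 1 = 4.078.
q = 5.67×10⁻⁸ × 8.878×10⁹ / 4.078.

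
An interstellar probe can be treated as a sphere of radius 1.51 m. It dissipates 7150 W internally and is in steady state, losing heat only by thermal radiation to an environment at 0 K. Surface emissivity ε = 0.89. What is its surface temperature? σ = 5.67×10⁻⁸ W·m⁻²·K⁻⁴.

T ≈ 265 K

Steady state: internal power = radiated power, P = εσA T⁴.
Radiating area A = 4πr² = 28.65 m².
T⁴ = P/(εσA) = 7150/(0.89·5.67×10⁻⁸·28.65) = 4.945×10⁹ K⁴.
T = (4.945×10⁹)^(1/4).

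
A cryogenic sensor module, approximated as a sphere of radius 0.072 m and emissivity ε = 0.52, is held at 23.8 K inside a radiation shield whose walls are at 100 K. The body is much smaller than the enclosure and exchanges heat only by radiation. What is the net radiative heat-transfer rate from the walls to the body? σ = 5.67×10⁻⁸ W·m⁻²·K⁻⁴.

For a small grey body in a large enclosure: P_net = εσA(T_body⁴ − T_wall⁴).
A = 4πr² = 0.06514 m²; T_body⁴ − T_wall⁴ = 3.209×10⁵ − 1.000×10⁸ = -9.968×10⁷ K⁴.
|P_net| = 0.52·5.67×10⁻⁸·0.06514·9.968×10⁷.

P_net ≈ 0.191 W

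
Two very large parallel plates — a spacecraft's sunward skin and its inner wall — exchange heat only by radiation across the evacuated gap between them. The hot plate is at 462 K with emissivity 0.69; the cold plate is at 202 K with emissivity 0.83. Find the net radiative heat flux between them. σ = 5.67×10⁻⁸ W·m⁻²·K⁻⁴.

q ≈ 1500 W/m²

For two infinite grey parallel plates, q = σ(T₁⁴ − T₂⁴)/(1/ε₁ + 1/ε₂ − 1).
T₁⁴ − T₂⁴ = 4.556×10¹⁰ − 1.665×10⁹ = 4.389×10¹⁰ K⁴.
1/ε₁ + 1/ε₂ − 1 = 1.449 + 1.205 − 1 = 1.654.
q = 5.67×10⁻⁸ × 4.389×10¹⁰ / 1.654.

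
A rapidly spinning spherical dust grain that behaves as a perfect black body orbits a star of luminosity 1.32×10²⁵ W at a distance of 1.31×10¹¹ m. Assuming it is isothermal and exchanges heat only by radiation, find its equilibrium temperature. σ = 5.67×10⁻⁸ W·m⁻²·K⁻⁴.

First find the stellar flux at distance d: S = L/(4πd²) = 1.32×10²⁵/(4π·(1.31×10¹¹)²) = 61.21 W/m².
For an isothermal sphere, absorbed (1−a)S·πr² = emitted σ·4πr²·T⁴, so T⁴ = (1−a)S/(4σ).
T⁴ = 1.00·61.21/(4·5.67×10⁻⁸) = 2.699×10⁸ K⁴.

T ≈ 128 K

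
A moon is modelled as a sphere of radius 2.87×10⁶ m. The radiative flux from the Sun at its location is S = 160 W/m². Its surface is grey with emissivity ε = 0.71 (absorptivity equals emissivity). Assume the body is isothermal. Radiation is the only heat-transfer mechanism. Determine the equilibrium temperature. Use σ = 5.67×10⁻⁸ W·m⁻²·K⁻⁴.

T ≈ 163 K

At equilibrium, absorbed power = emitted power.
Absorbing cross-section = πr² = 2.588×10¹³ m²; emitting surface = 4πr² = 1.035×10¹⁴ m² (ratio 4).
εS·A_cross = εσ·A_surf·T⁴  ⇒  T⁴ = S/(4σ)   (ε cancels).
T⁴ = 160/(4·5.67×10⁻⁸) = 7.055×10⁸ K⁴.
T = (7.055×10⁸)^(1/4).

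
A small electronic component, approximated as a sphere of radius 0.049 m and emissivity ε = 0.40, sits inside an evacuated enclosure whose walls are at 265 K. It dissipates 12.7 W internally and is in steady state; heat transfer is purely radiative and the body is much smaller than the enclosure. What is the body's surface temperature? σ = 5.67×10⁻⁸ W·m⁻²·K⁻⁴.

T ≈ 391 K

For a small grey body in a large enclosure, net radiated power = εσA(T⁴ − T_w⁴).
Steady state: P = εσA(T⁴ − T_w⁴) with A = 4πr² = 0.03017 m².
T⁴ = P/(εσA) + T_w⁴ = 12.7/(0.40·5.67×10⁻⁸·0.03017) + (265)⁴
    = 1.856×10¹⁰ + 4.932×10⁹ = 2.349×10¹⁰ K⁴.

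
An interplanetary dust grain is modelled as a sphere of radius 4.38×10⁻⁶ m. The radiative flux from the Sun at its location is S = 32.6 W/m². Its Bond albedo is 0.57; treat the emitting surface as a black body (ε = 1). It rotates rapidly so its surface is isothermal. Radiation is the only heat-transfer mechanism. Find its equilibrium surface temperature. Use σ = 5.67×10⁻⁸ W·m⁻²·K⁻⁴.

T ≈ 88.7 K

At equilibrium, absorbed power = emitted power.
Absorbing cross-section = πr² = 6.027×10⁻¹¹ m²; emitting surface = 4πr² = 2.411×10⁻¹⁰ m² (ratio 4).
(1−a)S·A_cross = εσ·A_surf·T⁴  ⇒  T⁴ = (1−a)S/(4σ).
T⁴ = 0.430·32.6/(4·5.67×10⁻⁸) = 6.181×10⁷ K⁴.
T = (6.181×10⁷)^(1/4).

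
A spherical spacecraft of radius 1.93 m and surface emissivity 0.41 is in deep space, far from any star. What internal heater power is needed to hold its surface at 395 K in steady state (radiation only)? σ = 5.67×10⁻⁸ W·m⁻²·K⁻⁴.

P ≈ 26500 W

P = εσ·4πr²·T⁴.
4πr² = 46.81 m²; T⁴ = 2.434×10¹⁰ K⁴.
P = 0.41·5.67×10⁻⁸·46.81·2.434×10¹⁰.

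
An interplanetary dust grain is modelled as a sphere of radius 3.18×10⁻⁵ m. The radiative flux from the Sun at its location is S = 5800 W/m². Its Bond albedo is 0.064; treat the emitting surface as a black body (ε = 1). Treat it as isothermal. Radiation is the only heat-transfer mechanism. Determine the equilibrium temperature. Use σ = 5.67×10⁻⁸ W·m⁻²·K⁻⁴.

T ≈ 393 K

At equilibrium, absorbed power = emitted power.
Absorbing cross-section = πr² = 3.177×10⁻⁹ m²; emitting surface = 4πr² = 1.271×10⁻⁸ m² (ratio 4).
(1−a)S·A_cross = εσ·A_surf·T⁴  ⇒  T⁴ = (1−a)S/(4σ).
T⁴ = 0.936·5800/(4·5.67×10⁻⁸) = 2.394×10¹⁰ K⁴.
T = (2.394×10¹⁰)^(1/4).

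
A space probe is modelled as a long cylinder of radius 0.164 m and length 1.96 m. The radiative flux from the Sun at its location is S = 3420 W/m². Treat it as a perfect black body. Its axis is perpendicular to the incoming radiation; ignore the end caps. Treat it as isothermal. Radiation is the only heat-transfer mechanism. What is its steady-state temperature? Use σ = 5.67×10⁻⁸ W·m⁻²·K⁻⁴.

T ≈ 372 K

At equilibrium, absorbed power = emitted power.
Absorbing cross-section = 2rL = 0.6429 m²; emitting surface = 2πrL = 2.020 m² (ratio π).
S·A_cross = εσ·A_surf·T⁴  ⇒  T⁴ = S/(πσ).
T⁴ = 1.00·3420/(π·5.67×10⁻⁸) = 1.920×10¹⁰ K⁴.
T = (1.920×10¹⁰)^(1/4).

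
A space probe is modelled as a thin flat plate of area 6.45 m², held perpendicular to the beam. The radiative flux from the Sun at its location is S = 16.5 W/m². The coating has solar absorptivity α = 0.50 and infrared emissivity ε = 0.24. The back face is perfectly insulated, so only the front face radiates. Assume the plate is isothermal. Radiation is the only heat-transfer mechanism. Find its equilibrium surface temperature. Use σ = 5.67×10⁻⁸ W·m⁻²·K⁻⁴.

T ≈ 157 K

At equilibrium, absorbed power = emitted power.
Absorbing cross-section = A = 6.450 m²; emitting surface = A = 6.450 m² (ratio 1).
αS·A_cross = εσ·A_surf·T⁴  ⇒  T⁴ = αS/(ε·1σ).
T⁴ = 0.500·16.5/(0.24·1·5.67×10⁻⁸) = 6.063×10⁸ K⁴.
T = (6.063×10⁸)^(1/4).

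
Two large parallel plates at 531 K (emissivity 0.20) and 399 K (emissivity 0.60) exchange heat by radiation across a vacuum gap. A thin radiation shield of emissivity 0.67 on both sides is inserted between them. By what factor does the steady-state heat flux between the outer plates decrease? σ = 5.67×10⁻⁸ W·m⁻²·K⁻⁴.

factor ≈ 1.35

Without shield: q₀ = σΔ(T⁴)/(1/ε₁+1/ε₂−1) with denominator 5.667.
With shield the two gaps are in series; the resistances add: (1/ε₁+1/ε_s−1)+(1/ε_s+1/ε₂−1) = 5.493+2.159 = 7.652.
Heat-flux ratio q₀/q = 7.652/5.667.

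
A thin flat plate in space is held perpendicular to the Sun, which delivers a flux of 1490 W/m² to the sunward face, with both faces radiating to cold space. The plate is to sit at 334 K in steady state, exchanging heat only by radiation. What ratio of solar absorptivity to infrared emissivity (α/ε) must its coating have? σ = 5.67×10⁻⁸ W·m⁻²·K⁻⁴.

Balance: αS·A = εσ·2A·T⁴ ⇒ α/ε = 2σT⁴/S.
α/ε = 2·5.67×10⁻⁸·(334)⁴/1490 = 2·5.67×10⁻⁸·1.244×10¹⁰/1490.

α/ε ≈ 0.947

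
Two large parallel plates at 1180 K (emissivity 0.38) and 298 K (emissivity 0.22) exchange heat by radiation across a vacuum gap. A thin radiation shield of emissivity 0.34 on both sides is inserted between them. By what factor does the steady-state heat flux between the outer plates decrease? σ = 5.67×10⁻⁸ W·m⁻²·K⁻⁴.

factor ≈ 1.79

Without shield: q₀ = σΔ(T⁴)/(1/ε₁+1/ε₂−1) with denominator 6.177.
With shield the two gaps are in series; the resistances add: (1/ε₁+1/ε_s−1)+(1/ε_s+1/ε₂−1) = 4.573+6.487 = 11.06.
Heat-flux ratio q₀/q = 11.06/6.177.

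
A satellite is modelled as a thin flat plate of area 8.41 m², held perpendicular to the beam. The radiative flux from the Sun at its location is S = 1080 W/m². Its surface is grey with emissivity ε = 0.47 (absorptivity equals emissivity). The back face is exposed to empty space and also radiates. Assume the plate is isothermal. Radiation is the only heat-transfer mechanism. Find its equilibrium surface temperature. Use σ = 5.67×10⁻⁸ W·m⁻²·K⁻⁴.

At equilibrium, absorbed power = emitted power.
Absorbing cross-section = A = 8.410 m²; emitting surface = 2A = 16.82 m² (ratio 2).
εS·A_cross = εσ·A_surf·T⁴  ⇒  T⁴ = S/(2σ)   (ε cancels).
T⁴ = 1080/(2·5.67×10⁻⁸) = 9.524×10⁹ K⁴.
T = (9.524×10⁹)^(1/4).

T ≈ 312 K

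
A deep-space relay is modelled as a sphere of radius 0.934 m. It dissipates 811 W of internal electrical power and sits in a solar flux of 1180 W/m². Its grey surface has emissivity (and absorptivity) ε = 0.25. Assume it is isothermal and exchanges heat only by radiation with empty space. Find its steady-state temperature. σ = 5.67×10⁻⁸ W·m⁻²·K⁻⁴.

T ≈ 320 K

At steady state, absorbed solar power + internal power = radiated power.
Absorbed: α·S·A_cross = 0.25·1180·2.741 = 808.5 W (cross-section πr²).
Total input = 808.5 + 811 = 1619 W.
Radiated: εσ·A_surf·T⁴ with A_surf = 4πr² = 10.96 m².
T⁴ = 1619/(0.25·5.67×10⁻⁸·10.96) = 1.042×10¹⁰ K⁴.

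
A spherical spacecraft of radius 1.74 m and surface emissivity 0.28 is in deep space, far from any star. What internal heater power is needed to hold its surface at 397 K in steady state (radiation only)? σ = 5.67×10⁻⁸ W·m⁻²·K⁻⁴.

P = εσ·4πr²·T⁴.
4πr² = 38.05 m²; T⁴ = 2.484×10¹⁰ K⁴.
P = 0.28·5.67×10⁻⁸·38.05·2.484×10¹⁰.

P ≈ 15000 W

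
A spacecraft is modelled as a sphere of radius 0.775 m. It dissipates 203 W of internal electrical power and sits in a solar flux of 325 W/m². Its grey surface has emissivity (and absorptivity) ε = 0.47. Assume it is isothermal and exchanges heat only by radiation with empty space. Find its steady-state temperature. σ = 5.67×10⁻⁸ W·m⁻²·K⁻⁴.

At steady state, absorbed solar power + internal power = radiated power.
Absorbed: α·S·A_cross = 0.47·325·1.887 = 288.2 W (cross-section πr²).
Total input = 288.2 + 203 = 491.2 W.
Radiated: εσ·A_surf·T⁴ with A_surf = 4πr² = 7.548 m².
T⁴ = 491.2/(0.47·5.67×10⁻⁸·7.548) = 2.442×10⁹ K⁴.

T ≈ 222 K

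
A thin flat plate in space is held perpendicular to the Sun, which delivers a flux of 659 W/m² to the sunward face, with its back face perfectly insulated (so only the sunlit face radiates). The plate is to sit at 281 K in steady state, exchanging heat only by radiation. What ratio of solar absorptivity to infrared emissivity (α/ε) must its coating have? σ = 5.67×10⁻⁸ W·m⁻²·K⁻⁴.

α/ε ≈ 0.536

Balance: αS·A = εσ·1A·T⁴ ⇒ α/ε = σT⁴/S.
α/ε = 5.67×10⁻⁸·(281)⁴/659 = 5.67×10⁻⁸·6.235×10⁹/659.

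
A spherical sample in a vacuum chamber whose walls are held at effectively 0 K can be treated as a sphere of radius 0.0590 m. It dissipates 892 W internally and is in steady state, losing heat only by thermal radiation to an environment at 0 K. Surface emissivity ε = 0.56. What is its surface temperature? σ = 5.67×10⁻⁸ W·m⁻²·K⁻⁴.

Steady state: internal power = radiated power, P = εσA T⁴.
Radiating area A = 4πr² = 0.04374 m².
T⁴ = P/(εσA) = 892/(0.56·5.67×10⁻⁸·0.04374) = 6.422×10¹¹ K⁴.
T = (6.422×10¹¹)^(1/4).

T ≈ 895 K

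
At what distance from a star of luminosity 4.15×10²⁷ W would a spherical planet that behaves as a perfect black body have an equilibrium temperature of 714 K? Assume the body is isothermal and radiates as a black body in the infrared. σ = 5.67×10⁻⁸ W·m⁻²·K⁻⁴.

For an isothermal black-emitting sphere, (1−a)S·πr² = σ·4πr²·T⁴ ⇒ S = 4σT⁴/(1−a).
S = 4·5.67×10⁻⁸·(714)⁴/1.00 = 58940 W/m².
Flux falls as S = L/(4πd²), so d = √(L/(4πS)) = √(4.15×10²⁷/(4π·58940)).

d ≈ 7.49×10¹⁰ m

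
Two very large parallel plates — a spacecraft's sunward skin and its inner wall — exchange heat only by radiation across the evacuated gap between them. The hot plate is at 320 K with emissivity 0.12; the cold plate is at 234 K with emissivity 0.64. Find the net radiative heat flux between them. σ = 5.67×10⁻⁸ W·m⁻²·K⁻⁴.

For two infinite grey parallel plates, q = σ(T₁⁴ − T₂⁴)/(1/ε₁ + 1/ε₂ − 1).
T₁⁴ − T₂⁴ = 1.049×10¹⁰ − 2.998×10⁹ = 7.488×10⁹ K⁴.
1/ε₁ + 1/ε₂ − 1 = 8.333 + 1.562 − 1 = 8.896.
q = 5.67×10⁻⁸ × 7.488×10⁹ / 8.896.

q ≈ 47.7 W/m²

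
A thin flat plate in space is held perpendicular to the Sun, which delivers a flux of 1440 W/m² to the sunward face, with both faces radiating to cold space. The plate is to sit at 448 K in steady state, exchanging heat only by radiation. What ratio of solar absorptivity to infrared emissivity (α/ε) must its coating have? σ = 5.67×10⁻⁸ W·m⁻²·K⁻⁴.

Balance: αS·A = εσ·2A·T⁴ ⇒ α/ε = 2σT⁴/S.
α/ε = 2·5.67×10⁻⁸·(448)⁴/1440 = 2·5.67×10⁻⁸·4.028×10¹⁰/1440.

α/ε ≈ 3.17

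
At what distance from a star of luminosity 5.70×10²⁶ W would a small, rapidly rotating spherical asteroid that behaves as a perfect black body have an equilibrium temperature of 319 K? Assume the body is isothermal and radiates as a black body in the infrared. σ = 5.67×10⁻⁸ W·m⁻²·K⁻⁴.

d ≈ 1.39×10¹¹ m

For an isothermal black-emitting sphere, (1−a)S·πr² = σ·4πr²·T⁴ ⇒ S = 4σT⁴/(1−a).
S = 4·5.67×10⁻⁸·(319)⁴/1.00 = 2349 W/m².
Flux falls as S = L/(4πd²), so d = √(L/(4πS)) = √(5.70×10²⁶/(4π·2349)).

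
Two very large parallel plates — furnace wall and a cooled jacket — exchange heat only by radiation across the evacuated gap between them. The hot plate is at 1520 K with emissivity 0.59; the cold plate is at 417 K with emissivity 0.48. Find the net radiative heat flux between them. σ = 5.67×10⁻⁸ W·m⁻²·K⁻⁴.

For two infinite grey parallel plates, q = σ(T₁⁴ − T₂⁴)/(1/ε₁ + 1/ε₂ − 1).
T₁⁴ − T₂⁴ = 5.338×10¹² − 3.024×10¹⁰ = 5.308×10¹² K⁴.
1/ε₁ + 1/ε₂ − 1 = 1.695 + 2.083 − 1 = 2.778.
q = 5.67×10⁻⁸ × 5.308×10¹² / 2.778.

q ≈ 1.08×10⁵ W/m²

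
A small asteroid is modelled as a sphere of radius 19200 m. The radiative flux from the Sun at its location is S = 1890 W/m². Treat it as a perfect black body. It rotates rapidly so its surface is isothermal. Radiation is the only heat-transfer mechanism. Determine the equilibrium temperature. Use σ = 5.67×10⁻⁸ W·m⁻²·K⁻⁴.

T ≈ 302 K

At equilibrium, absorbed power = emitted power.
Absorbing cross-section = πr² = 1.158×10⁹ m²; emitting surface = 4πr² = 4.632×10⁹ m² (ratio 4).
S·A_cross = εσ·A_surf·T⁴  ⇒  T⁴ = S/(4σ).
T⁴ = 1.00·1890/(4·5.67×10⁻⁸) = 8.333×10⁹ K⁴.
T = (8.333×10⁹)^(1/4).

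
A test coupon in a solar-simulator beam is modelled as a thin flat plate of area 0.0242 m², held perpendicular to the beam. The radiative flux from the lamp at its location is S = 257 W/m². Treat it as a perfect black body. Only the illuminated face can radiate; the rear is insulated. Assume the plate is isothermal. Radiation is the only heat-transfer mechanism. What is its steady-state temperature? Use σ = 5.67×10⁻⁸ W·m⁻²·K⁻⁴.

At equilibrium, absorbed power = emitted power.
Absorbing cross-section = A = 0.02420 m²; emitting surface = A = 0.02420 m² (ratio 1).
S·A_cross = εσ·A_surf·T⁴  ⇒  T⁴ = S/(1σ).
T⁴ = 1.00·257/(1·5.67×10⁻⁸) = 4.533×10⁹ K⁴.
T = (4.533×10⁹)^(1/4).

T ≈ 259 K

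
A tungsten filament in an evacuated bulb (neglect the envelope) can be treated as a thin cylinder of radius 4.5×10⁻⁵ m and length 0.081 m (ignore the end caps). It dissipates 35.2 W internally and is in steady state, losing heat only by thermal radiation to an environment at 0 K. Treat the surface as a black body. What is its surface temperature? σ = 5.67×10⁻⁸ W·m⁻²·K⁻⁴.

T ≈ 2280 K

Steady state: internal power = radiated power, P = εσA T⁴.
Radiating area A = 2πrL = 2.290×10⁻⁵ m².
T⁴ = P/(εσA) = 35.2/(1.0·5.67×10⁻⁸·2.290×10⁻⁵) = 2.711×10¹³ K⁴.
T = (2.711×10¹³)^(1/4).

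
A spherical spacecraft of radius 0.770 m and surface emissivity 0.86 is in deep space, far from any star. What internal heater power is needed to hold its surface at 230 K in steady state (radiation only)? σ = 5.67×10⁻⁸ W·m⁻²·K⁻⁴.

P = εσ·4πr²·T⁴.
4πr² = 7.451 m²; T⁴ = 2.798×10⁹ K⁴.
P = 0.86·5.67×10⁻⁸·7.451·2.798×10⁹.

P ≈ 1020 W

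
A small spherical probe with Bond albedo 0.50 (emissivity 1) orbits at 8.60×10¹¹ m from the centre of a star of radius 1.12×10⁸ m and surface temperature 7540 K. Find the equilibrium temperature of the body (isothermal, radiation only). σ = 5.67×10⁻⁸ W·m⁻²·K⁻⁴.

T ≈ 51.2 K

The star's surface emits σT_*⁴; at distance d the flux is S = σT_*⁴(R_*/d)².
S = 5.67×10⁻⁸·(7540)⁴·(1.12×10⁸/8.60×10¹¹)² = 3.108 W/m².
For an isothermal sphere T⁴ = (1−a)S/(4σ) = 6.852×10⁶ K⁴.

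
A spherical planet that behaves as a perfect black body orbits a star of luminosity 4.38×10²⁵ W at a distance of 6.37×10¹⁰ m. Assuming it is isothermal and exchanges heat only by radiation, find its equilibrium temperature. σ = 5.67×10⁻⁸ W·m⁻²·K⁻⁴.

First find the stellar flux at distance d: S = L/(4πd²) = 4.38×10²⁵/(4π·(6.37×10¹⁰)²) = 859.0 W/m².
For an isothermal sphere, absorbed (1−a)S·πr² = emitted σ·4πr²·T⁴, so T⁴ = (1−a)S/(4σ).
T⁴ = 1.00·859.0/(4·5.67×10⁻⁸) = 3.787×10⁹ K⁴.

T ≈ 248 K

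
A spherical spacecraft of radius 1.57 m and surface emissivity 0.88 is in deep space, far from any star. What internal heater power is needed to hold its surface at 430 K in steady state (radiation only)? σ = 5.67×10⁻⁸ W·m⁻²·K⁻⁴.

P ≈ 52800 W

P = εσ·4πr²·T⁴.
4πr² = 30.97 m²; T⁴ = 3.419×10¹⁰ K⁴.
P = 0.88·5.67×10⁻⁸·30.97·3.419×10¹⁰.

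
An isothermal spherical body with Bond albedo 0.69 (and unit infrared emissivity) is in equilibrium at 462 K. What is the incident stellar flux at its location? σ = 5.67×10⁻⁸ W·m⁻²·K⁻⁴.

S ≈ 33300 W/m²

(1−a)S·πr² = σ·4πr²·T⁴ ⇒ S = 4σT⁴/(1−a).
S = 4·5.67×10⁻⁸·4.556×10¹⁰/0.310.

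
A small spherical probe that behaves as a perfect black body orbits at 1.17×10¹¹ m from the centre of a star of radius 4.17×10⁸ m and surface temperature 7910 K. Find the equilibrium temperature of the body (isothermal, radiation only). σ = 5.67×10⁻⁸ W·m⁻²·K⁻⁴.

The star's surface emits σT_*⁴; at distance d the flux is S = σT_*⁴(R_*/d)².
S = 5.67×10⁻⁸·(7910)⁴·(4.17×10⁸/1.17×10¹¹)² = 2820 W/m².
For an isothermal sphere T⁴ = (1−a)S/(4σ) = 1.243×10¹⁰ K⁴.

T ≈ 334 K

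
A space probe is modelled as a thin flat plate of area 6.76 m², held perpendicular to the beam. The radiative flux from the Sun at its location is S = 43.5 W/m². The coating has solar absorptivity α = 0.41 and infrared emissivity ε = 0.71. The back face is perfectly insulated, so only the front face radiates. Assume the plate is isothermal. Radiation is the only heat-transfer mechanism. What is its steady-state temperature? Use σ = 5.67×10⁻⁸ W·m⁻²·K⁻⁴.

T ≈ 145 K

At equilibrium, absorbed power = emitted power.
Absorbing cross-section = A = 6.760 m²; emitting surface = A = 6.760 m² (ratio 1).
αS·A_cross = εσ·A_surf·T⁴  ⇒  T⁴ = αS/(ε·1σ).
T⁴ = 0.410·43.5/(0.71·1·5.67×10⁻⁸) = 4.430×10⁸ K⁴.
T = (4.430×10⁸)^(1/4).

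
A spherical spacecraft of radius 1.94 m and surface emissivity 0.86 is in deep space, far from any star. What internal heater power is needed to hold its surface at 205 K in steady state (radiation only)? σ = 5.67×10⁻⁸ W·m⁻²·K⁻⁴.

P ≈ 4070 W

P = εσ·4πr²·T⁴.
4πr² = 47.29 m²; T⁴ = 1.766×10⁹ K⁴.
P = 0.86·5.67×10⁻⁸·47.29·1.766×10⁹.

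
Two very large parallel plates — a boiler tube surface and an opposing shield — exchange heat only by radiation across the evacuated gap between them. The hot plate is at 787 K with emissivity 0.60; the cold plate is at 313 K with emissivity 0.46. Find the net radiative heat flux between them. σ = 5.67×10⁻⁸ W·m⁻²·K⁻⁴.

For two infinite grey parallel plates, q = σ(T₁⁴ − T₂⁴)/(1/ε₁ + 1/ε₂ − 1).
T₁⁴ − T₂⁴ = 3.836×10¹¹ − 9.598×10⁹ = 3.740×10¹¹ K⁴.
1/ε₁ + 1/ε₂ − 1 = 1.667 + 2.174 − 1 = 2.841.
q = 5.67×10⁻⁸ × 3.740×10¹¹ / 2.841.

q ≈ 7470 W/m²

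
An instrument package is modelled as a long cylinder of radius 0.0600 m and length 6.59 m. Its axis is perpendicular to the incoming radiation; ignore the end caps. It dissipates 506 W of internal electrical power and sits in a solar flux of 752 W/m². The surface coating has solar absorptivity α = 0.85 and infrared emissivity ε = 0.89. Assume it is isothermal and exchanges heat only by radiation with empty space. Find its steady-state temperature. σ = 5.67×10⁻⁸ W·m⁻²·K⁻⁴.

T ≈ 300 K

At steady state, absorbed solar power + internal power = radiated power.
Absorbed: α·S·A_cross = 0.85·752·0.7908 = 505.5 W (cross-section 2rL).
Total input = 505.5 + 506 = 1011 W.
Radiated: εσ·A_surf·T⁴ with A_surf = 2πrL = 2.484 m².
T⁴ = 1011/(0.89·5.67×10⁻⁸·2.484) = 8.068×10⁹ K⁴.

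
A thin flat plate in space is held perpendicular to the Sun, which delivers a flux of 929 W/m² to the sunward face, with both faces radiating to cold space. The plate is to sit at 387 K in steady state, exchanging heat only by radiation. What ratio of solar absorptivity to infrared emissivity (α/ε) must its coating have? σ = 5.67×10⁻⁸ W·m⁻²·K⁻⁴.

Balance: αS·A = εσ·2A·T⁴ ⇒ α/ε = 2σT⁴/S.
α/ε = 2·5.67×10⁻⁸·(387)⁴/929 = 2·5.67×10⁻⁸·2.243×10¹⁰/929.

α/ε ≈ 2.74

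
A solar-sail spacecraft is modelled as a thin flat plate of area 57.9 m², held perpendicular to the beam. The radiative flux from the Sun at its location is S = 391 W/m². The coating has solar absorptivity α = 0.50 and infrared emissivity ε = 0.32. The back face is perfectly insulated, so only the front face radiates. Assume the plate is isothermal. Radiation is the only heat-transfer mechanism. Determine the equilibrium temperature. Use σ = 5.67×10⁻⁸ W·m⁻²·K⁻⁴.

T ≈ 322 K

At equilibrium, absorbed power = emitted power.
Absorbing cross-section = A = 57.90 m²; emitting surface = A = 57.90 m² (ratio 1).
αS·A_cross = εσ·A_surf·T⁴  ⇒  T⁴ = αS/(ε·1σ).
T⁴ = 0.500·391/(0.32·1·5.67×10⁻⁸) = 1.077×10¹⁰ K⁴.
T = (1.077×10¹⁰)^(1/4).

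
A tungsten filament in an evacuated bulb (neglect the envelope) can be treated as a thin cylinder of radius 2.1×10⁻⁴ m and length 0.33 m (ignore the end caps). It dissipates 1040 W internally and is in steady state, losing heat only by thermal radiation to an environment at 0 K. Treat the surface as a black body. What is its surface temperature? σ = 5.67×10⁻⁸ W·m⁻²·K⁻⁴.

T ≈ 2550 K

Steady state: internal power = radiated power, P = εσA T⁴.
Radiating area A = 2πrL = 4.354×10⁻⁴ m².
T⁴ = P/(εσA) = 1040/(1.0·5.67×10⁻⁸·4.354×10⁻⁴) = 4.212×10¹³ K⁴.
T = (4.212×10¹³)^(1/4).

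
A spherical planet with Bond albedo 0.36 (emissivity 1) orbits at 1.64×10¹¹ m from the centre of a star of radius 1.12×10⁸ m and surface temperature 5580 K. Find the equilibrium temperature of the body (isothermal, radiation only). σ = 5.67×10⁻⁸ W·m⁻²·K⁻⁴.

The star's surface emits σT_*⁴; at distance d the flux is S = σT_*⁴(R_*/d)².
S = 5.67×10⁻⁸·(5580)⁴·(1.12×10⁸/1.64×10¹¹)² = 25.64 W/m².
For an isothermal sphere T⁴ = (1−a)S/(4σ) = 7.234×10⁷ K⁴.

T ≈ 92.2 K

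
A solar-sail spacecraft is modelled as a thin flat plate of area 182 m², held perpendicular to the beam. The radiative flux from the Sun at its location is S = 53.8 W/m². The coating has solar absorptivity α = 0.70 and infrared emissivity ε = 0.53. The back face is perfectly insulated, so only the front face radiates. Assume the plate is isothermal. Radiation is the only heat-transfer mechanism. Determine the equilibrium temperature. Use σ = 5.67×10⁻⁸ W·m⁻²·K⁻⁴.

At equilibrium, absorbed power = emitted power.
Absorbing cross-section = A = 182.0 m²; emitting surface = A = 182.0 m² (ratio 1).
αS·A_cross = εσ·A_surf·T⁴  ⇒  T⁴ = αS/(ε·1σ).
T⁴ = 0.700·53.8/(0.53·1·5.67×10⁻⁸) = 1.253×10⁹ K⁴.
T = (1.253×10⁹)^(1/4).

T ≈ 188 K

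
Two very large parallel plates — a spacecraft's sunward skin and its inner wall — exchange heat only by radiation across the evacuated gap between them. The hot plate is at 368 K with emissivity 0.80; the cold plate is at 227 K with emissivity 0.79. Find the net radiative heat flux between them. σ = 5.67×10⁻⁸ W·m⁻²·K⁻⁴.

q ≈ 587 W/m²

For two infinite grey parallel plates, q = σ(T₁⁴ − T₂⁴)/(1/ε₁ + 1/ε₂ − 1).
T₁⁴ − T₂⁴ = 1.834×10¹⁰ − 2.655×10⁹ = 1.568×10¹⁰ K⁴.
1/ε₁ + 1/ε₂ − 1 = 1.250 + 1.266 − 1 = 1.516.
q = 5.67×10⁻⁸ × 1.568×10¹⁰ / 1.516.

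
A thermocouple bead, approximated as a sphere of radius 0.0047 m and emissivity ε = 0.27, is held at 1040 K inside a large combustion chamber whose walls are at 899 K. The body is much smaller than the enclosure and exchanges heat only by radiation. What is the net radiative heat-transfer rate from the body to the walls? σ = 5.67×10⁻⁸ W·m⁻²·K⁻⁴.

P_net ≈ 2.20 W

For a small grey body in a large enclosure: P_net = εσA(T_body⁴ − T_wall⁴).
A = 4πr² = 2.776×10⁻⁴ m²; T_body⁴ − T_wall⁴ = 1.170×10¹² − 6.532×10¹¹ = 5.167×10¹¹ K⁴.
|P_net| = 0.27·5.67×10⁻⁸·2.776×10⁻⁴·5.167×10¹¹.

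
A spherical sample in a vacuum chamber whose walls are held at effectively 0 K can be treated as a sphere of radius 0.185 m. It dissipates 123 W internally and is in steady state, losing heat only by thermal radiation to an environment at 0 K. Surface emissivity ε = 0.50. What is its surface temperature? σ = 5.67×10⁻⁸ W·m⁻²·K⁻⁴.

Steady state: internal power = radiated power, P = εσA T⁴.
Radiating area A = 4πr² = 0.4301 m².
T⁴ = P/(εσA) = 123/(0.50·5.67×10⁻⁸·0.4301) = 1.009×10¹⁰ K⁴.
T = (1.009×10¹⁰)^(1/4).

T ≈ 317 K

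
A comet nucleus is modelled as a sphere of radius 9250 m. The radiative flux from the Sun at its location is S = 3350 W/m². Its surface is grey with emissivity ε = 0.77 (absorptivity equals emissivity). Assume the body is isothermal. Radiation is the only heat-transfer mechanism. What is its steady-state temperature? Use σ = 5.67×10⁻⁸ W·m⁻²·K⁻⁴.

T ≈ 349 K

At equilibrium, absorbed power = emitted power.
Absorbing cross-section = πr² = 2.688×10⁸ m²; emitting surface = 4πr² = 1.075×10⁹ m² (ratio 4).
εS·A_cross = εσ·A_surf·T⁴  ⇒  T⁴ = S/(4σ)   (ε cancels).
T⁴ = 3350/(4·5.67×10⁻⁸) = 1.477×10¹⁰ K⁴.
T = (1.477×10¹⁰)^(1/4).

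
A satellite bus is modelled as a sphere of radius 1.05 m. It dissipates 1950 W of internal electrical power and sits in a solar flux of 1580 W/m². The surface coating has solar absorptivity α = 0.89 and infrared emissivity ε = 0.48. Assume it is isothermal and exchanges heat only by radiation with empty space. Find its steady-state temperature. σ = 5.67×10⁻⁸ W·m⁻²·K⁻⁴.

At steady state, absorbed solar power + internal power = radiated power.
Absorbed: α·S·A_cross = 0.89·1580·3.464 = 4871 W (cross-section πr²).
Total input = 4871 + 1950 = 6821 W.
Radiated: εσ·A_surf·T⁴ with A_surf = 4πr² = 13.85 m².
T⁴ = 6821/(0.48·5.67×10⁻⁸·13.85) = 1.809×10¹⁰ K⁴.

T ≈ 367 K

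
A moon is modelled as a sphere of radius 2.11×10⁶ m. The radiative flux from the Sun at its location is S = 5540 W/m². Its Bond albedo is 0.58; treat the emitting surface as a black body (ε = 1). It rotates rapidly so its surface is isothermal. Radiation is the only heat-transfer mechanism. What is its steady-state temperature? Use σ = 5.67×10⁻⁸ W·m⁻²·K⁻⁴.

At equilibrium, absorbed power = emitted power.
Absorbing cross-section = πr² = 1.399×10¹³ m²; emitting surface = 4πr² = 5.595×10¹³ m² (ratio 4).
(1−a)S·A_cross = εσ·A_surf·T⁴  ⇒  T⁴ = (1−a)S/(4σ).
T⁴ = 0.420·5540/(4·5.67×10⁻⁸) = 1.026×10¹⁰ K⁴.
T = (1.026×10¹⁰)^(1/4).

T ≈ 318 K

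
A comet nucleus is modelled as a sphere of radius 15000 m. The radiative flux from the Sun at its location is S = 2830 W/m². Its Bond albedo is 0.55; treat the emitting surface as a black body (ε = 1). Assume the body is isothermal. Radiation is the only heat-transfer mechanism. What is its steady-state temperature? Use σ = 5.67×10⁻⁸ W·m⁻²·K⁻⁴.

T ≈ 274 K

At equilibrium, absorbed power = emitted power.
Absorbing cross-section = πr² = 7.069×10⁸ m²; emitting surface = 4πr² = 2.827×10⁹ m² (ratio 4).
(1−a)S·A_cross = εσ·A_surf·T⁴  ⇒  T⁴ = (1−a)S/(4σ).
T⁴ = 0.450·2830/(4·5.67×10⁻⁸) = 5.615×10⁹ K⁴.
T = (5.615×10⁹)^(1/4).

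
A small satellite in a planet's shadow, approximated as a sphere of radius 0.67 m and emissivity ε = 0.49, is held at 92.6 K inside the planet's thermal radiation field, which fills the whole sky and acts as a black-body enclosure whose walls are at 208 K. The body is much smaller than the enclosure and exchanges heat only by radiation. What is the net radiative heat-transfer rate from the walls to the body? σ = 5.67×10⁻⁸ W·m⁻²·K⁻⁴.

P_net ≈ 282 W

For a small grey body in a large enclosure: P_net = εσA(T_body⁴ − T_wall⁴).
A = 4πr² = 5.641 m²; T_body⁴ − T_wall⁴ = 7.353×10⁷ − 1.872×10⁹ = -1.798×10⁹ K⁴.
|P_net| = 0.49·5.67×10⁻⁸·5.641·1.798×10⁹.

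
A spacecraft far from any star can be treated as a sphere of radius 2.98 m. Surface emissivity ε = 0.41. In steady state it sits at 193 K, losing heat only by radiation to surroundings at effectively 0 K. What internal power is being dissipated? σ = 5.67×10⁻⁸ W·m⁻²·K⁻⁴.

P ≈ 3600 W

Steady state: P = εσA T⁴.
A = 4πr² = 111.6 m²; T⁴ = (193)⁴ = 1.387×10⁹ K⁴.
P = 0.41 × 5.67×10⁻⁸ × 111.6 × 1.387×10⁹.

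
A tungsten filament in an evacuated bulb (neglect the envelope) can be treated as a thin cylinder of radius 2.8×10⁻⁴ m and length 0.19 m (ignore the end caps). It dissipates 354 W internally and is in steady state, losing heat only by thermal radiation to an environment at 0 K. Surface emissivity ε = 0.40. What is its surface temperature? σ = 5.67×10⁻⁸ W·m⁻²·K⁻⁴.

Steady state: internal power = radiated power, P = εσA T⁴.
Radiating area A = 2πrL = 3.343×10⁻⁴ m².
T⁴ = P/(εσA) = 354/(0.40·5.67×10⁻⁸·3.343×10⁻⁴) = 4.669×10¹³ K⁴.
T = (4.669×10¹³)^(1/4).

T ≈ 2610 K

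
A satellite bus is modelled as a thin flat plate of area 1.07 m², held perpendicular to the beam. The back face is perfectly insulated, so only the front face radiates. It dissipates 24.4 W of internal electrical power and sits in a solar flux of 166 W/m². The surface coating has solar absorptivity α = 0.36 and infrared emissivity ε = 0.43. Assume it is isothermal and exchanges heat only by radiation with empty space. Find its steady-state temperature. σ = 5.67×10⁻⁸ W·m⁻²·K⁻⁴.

At steady state, absorbed solar power + internal power = radiated power.
Absorbed: α·S·A_cross = 0.36·166·1.070 = 63.94 W (cross-section A).
Total input = 63.94 + 24.4 = 88.34 W.
Radiated: εσ·A_surf·T⁴ with A_surf = A = 1.070 m².
T⁴ = 88.34/(0.43·5.67×10⁻⁸·1.070) = 3.386×10⁹ K⁴.

T ≈ 241 K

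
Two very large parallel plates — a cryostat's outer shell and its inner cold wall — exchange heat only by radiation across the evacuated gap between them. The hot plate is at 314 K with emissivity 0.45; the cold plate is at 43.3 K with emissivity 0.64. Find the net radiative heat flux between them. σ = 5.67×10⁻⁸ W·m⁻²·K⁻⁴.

For two infinite grey parallel plates, q = σ(T₁⁴ − T₂⁴)/(1/ε₁ + 1/ε₂ − 1).
T₁⁴ − T₂⁴ = 9.721×10⁹ − 3.515×10⁶ = 9.718×10⁹ K⁴.
1/ε₁ + 1/ε₂ − 1 = 2.222 + 1.562 − 1 = 2.785.
q = 5.67×10⁻⁸ × 9.718×10⁹ / 2.785.

q ≈ 198 W/m²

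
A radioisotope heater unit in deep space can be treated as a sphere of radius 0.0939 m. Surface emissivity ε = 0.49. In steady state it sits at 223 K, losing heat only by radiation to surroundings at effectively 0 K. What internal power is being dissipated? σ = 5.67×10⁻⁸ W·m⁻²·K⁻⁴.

P ≈ 7.61 W

Steady state: P = εσA T⁴.
A = 4πr² = 0.1108 m²; T⁴ = (223)⁴ = 2.473×10⁹ K⁴.
P = 0.49 × 5.67×10⁻⁸ × 0.1108 × 2.473×10⁹.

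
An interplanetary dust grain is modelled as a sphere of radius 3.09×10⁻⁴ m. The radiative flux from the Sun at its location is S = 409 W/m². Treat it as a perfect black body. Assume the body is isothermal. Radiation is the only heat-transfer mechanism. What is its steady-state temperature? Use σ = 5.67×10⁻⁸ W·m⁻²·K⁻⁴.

T ≈ 206 K

At equilibrium, absorbed power = emitted power.
Absorbing cross-section = πr² = 3.000×10⁻⁷ m²; emitting surface = 4πr² = 1.200×10⁻⁶ m² (ratio 4).
S·A_cross = εσ·A_surf·T⁴  ⇒  T⁴ = S/(4σ).
T⁴ = 1.00·409/(4·5.67×10⁻⁸) = 1.803×10⁹ K⁴.
T = (1.803×10⁹)^(1/4).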